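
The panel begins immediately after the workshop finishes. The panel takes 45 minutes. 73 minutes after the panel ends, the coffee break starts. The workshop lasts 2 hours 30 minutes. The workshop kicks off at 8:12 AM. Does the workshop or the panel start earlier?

The workshop ends at 8:12 AM + 150 min = 10:42 AM.
So the panel starts at 10:42 AM.
The workshop starts at 8:12 AM and the panel starts at 10:42 AM, so the workshop is first.

the workshop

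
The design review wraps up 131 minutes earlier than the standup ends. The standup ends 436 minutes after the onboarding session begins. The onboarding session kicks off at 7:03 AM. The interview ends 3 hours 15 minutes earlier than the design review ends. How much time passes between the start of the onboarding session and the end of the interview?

The standup ends at 7:03 AM + 436 min = 2:19 PM.
The design review ends at 2:19 PM − 131 min = 12:08 PM.
The interview ends at 12:08 PM − 195 min = 8:53 AM.
From 7:03 AM to 8:53 AM is 110 minutes.

110 minutes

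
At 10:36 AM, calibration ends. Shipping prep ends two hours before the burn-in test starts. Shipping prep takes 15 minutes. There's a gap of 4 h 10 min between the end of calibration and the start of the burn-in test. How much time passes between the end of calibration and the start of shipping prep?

115 minutes

The burn-in test starts at 10:36 AM + 250 min = 2:46 PM.
Shipping prep ends at 2:46 PM − 120 min = 12:46 PM.
Shipping prep starts at 12:46 PM − 15 min = 12:31 PM.
From 10:36 AM to 12:31 PM is 115 minutes.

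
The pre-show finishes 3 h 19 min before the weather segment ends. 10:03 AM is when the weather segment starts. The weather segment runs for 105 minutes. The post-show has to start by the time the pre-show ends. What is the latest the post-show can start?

The weather segment ends at 10:03 AM + 105 min = 11:48 AM.
The pre-show ends at 11:48 AM − 199 min = 8:29 AM.
The post-show is bounded by the pre-show, so the latest it can start is 8:29 AM.

8:29 AM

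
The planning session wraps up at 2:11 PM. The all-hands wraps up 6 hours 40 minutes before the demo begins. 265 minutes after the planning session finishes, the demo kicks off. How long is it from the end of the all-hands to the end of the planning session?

2 h 15 min

The demo starts at 2:11 PM + 265 min = 6:36 PM.
The all-hands ends at 6:36 PM − 400 min = 11:56 AM.
From 11:56 AM to 2:11 PM is 2 h 15 min.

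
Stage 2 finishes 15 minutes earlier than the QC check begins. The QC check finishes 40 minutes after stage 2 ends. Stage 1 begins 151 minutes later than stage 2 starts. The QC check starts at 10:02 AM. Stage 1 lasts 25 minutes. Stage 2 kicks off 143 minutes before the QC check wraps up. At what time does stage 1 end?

11:00 AM

Stage 2 ends at 10:02 AM − 15 min = 9:47 AM.
The QC check ends at 9:47 AM + 40 min = 10:27 AM.
Stage 2 starts at 10:27 AM − 143 min = 8:04 AM.
Stage 1 starts at 8:04 AM + 151 min = 10:35 AM.
Stage 1 ends at 10:35 AM + 25 min = 11:00 AM.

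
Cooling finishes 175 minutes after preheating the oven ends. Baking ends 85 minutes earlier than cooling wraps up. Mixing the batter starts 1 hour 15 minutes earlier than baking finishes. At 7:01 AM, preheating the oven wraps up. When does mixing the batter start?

Cooling ends at 7:01 AM + 175 min = 9:56 AM.
Baking ends at 9:56 AM − 85 min = 8:31 AM.
Mixing the batter starts at 8:31 AM − 75 min = 7:16 AM.

7:16 AM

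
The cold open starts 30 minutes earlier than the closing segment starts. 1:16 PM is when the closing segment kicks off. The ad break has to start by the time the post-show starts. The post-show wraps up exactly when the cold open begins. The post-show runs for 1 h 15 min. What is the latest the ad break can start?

The cold open starts at 1:16 PM − 30 min = 12:46 PM.
So the post-show ends at 12:46 PM.
The post-show starts at 12:46 PM − 75 min = 11:31 AM.
The ad break is bounded by the post-show, so the latest it can start is 11:31 AM.

11:31 AM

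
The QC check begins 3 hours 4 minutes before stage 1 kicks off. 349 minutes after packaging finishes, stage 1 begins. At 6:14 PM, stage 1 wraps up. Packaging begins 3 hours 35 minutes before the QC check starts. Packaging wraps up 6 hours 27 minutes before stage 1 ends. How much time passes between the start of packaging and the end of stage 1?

437 minutes

Packaging ends at 6:14 PM − 387 min = 11:47 AM.
Stage 1 starts at 11:47 AM + 349 min = 5:36 PM.
The QC check starts at 5:36 PM − 184 min = 2:32 PM.
Packaging starts at 2:32 PM − 215 min = 10:57 AM.
From 10:57 AM to 6:14 PM is 437 minutes.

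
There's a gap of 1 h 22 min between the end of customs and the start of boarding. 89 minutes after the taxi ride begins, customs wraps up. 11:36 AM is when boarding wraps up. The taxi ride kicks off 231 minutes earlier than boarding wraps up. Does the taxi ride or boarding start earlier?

The taxi ride starts at 11:36 AM − 231 min = 7:45 AM.
Customs ends at 7:45 AM + 89 min = 9:14 AM.
Boarding starts at 9:14 AM + 82 min = 10:36 AM.
The taxi ride starts at 7:45 AM and boarding starts at 10:36 AM, so the taxi ride is first.

the taxi ride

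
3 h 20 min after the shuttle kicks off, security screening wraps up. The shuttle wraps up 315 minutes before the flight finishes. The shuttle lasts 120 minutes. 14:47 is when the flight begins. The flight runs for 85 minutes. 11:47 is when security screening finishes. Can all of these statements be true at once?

No

The flight ends at 14:47 + 85 min = 16:12.
The shuttle ends at 16:12 − 315 min = 10:57.
The shuttle starts at 10:57 − 120 min = 08:57.
Security screening ends at 08:57 + 200 min = 12:17.
But security screening is also said to end at 11:47 — a 30-minute conflict.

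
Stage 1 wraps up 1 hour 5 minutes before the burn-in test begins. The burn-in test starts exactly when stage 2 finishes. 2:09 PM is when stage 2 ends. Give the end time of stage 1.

The burn-in test starts at 2:09 PM.
Stage 1 ends at 2:09 PM − 65 min = 1:04 PM.

1:04 PM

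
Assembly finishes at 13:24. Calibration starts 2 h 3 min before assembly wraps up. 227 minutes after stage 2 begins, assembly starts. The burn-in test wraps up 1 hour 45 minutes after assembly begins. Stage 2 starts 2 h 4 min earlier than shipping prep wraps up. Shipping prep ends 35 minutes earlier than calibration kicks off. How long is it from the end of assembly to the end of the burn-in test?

50 minutes

Calibration starts at 13:24 − 123 min = 11:21.
Shipping prep ends at 11:21 − 35 min = 10:46.
Stage 2 starts at 10:46 − 124 min = 08:42.
Assembly starts at 08:42 + 227 min = 12:29.
The burn-in test ends at 12:29 + 105 min = 14:14.
From 13:24 to 14:14 is 50 minutes.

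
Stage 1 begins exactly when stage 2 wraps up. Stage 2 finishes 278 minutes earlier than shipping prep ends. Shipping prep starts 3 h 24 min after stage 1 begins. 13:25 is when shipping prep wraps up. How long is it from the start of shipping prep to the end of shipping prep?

1 hour 14 minutes

Stage 2 ends at 13:25 − 278 min = 08:47.
So stage 1 starts at 08:47.
Shipping prep starts at 08:47 + 204 min = 12:11.
From 12:11 to 13:25 is 1 hour 14 minutes.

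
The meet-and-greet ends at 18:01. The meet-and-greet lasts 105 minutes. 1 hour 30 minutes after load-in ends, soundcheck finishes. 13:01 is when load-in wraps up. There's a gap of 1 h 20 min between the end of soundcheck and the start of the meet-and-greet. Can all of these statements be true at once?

No

Soundcheck ends at 13:01 + 90 min = 14:31.
The meet-and-greet starts at 14:31 + 80 min = 15:51.
The meet-and-greet ends at 15:51 + 105 min = 17:36.
But the meet-and-greet is also said to end at 18:01 — a 25-minute conflict.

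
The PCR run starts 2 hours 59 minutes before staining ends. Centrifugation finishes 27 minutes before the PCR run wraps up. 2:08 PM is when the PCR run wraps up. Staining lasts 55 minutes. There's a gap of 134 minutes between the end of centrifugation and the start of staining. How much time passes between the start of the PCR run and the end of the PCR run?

Centrifugation ends at 2:08 PM − 27 min = 1:41 PM.
Staining starts at 1:41 PM + 134 min = 3:55 PM.
Staining ends at 3:55 PM + 55 min = 4:50 PM.
The PCR run starts at 4:50 PM − 179 min = 1:51 PM.
From 1:51 PM to 2:08 PM is 17 minutes.

17 minutes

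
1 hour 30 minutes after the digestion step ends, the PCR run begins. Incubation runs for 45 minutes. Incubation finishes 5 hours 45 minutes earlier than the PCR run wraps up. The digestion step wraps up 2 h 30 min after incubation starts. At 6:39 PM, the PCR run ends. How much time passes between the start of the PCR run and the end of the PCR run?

Incubation ends at 6:39 PM − 345 min = 12:54 PM.
Incubation starts at 12:54 PM − 45 min = 12:09 PM.
The digestion step ends at 12:09 PM + 150 min = 2:39 PM.
The PCR run starts at 2:39 PM + 90 min = 4:09 PM.
From 4:09 PM to 6:39 PM is 2 hours 30 minutes.

2 hours 30 minutes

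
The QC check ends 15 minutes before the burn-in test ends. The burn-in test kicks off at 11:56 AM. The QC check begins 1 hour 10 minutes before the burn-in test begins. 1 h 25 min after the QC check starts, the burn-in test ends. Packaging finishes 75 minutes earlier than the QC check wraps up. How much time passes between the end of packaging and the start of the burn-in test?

The QC check starts at 11:56 AM − 70 min = 10:46 AM.
The burn-in test ends at 10:46 AM + 85 min = 12:11 PM.
The QC check ends at 12:11 PM − 15 min = 11:56 AM.
Packaging ends at 11:56 AM − 75 min = 10:41 AM.
From 10:41 AM to 11:56 AM is 1 h 15 min.

1 h 15 min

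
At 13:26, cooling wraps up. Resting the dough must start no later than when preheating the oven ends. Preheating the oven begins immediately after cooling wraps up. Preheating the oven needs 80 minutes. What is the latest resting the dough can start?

Preheating the oven starts at 13:26.
Preheating the oven ends at 13:26 + 80 min = 14:46.
Resting the dough is bounded by preheating the oven, so the latest it can start is 14:46.

14:46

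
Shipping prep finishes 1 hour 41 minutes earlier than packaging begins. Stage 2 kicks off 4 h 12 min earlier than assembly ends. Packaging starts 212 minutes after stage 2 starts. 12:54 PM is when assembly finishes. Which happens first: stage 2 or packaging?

Stage 2 starts at 12:54 PM − 252 min = 8:42 AM.
Packaging starts at 8:42 AM + 212 min = 12:14 PM.
Stage 2 starts at 8:42 AM and packaging starts at 12:14 PM, so stage 2 is first.

stage 2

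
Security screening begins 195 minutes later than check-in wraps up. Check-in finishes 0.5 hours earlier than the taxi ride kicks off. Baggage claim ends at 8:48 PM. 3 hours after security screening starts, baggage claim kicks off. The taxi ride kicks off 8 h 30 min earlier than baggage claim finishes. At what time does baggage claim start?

The taxi ride starts at 8:48 PM − 510 min = 12:18 PM.
Check-in ends at 12:18 PM − 30 min = 11:48 AM.
Security screening starts at 11:48 AM + 195 min = 3:03 PM.
Baggage claim starts at 3:03 PM + 180 min = 6:03 PM.

6:03 PM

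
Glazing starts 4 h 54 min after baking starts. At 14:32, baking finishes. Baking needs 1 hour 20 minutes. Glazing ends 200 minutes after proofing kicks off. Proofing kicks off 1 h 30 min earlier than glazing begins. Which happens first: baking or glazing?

baking

Baking starts at 14:32 − 80 min = 13:12.
Glazing starts at 13:12 + 294 min = 18:06.
Baking starts at 13:12 and glazing starts at 18:06, so baking is first.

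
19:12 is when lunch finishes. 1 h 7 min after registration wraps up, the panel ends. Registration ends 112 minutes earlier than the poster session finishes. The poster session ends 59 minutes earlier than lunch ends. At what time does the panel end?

The poster session ends at 19:12 − 59 min = 18:13.
Registration ends at 18:13 − 112 min = 16:21.
The panel ends at 16:21 + 67 min = 17:28.

17:28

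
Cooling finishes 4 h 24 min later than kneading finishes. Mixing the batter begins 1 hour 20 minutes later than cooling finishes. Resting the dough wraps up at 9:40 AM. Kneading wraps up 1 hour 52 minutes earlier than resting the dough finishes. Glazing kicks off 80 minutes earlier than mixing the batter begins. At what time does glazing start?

12:12 PM

Kneading ends at 9:40 AM − 112 min = 7:48 AM.
Cooling ends at 7:48 AM + 264 min = 12:12 PM.
Mixing the batter starts at 12:12 PM + 80 min = 1:32 PM.
Glazing starts at 1:32 PM − 80 min = 12:12 PM.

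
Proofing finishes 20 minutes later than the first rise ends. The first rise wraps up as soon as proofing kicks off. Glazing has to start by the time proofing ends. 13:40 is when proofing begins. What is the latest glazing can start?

The first rise ends at 13:40.
Proofing ends at 13:40 + 20 min = 14:00.
Glazing is bounded by proofing, so the latest it can start is 14:00.

14:00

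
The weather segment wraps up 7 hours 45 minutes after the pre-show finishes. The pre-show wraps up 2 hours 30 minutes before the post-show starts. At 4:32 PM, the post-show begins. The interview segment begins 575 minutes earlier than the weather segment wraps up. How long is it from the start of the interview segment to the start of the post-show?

The pre-show ends at 4:32 PM − 150 min = 2:02 PM.
The weather segment ends at 2:02 PM + 465 min = 9:47 PM.
The interview segment starts at 9:47 PM − 575 min = 12:12 PM.
From 12:12 PM to 4:32 PM is 260 minutes.

260 minutes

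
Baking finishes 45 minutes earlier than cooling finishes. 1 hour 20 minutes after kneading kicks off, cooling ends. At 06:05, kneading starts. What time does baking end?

Cooling ends at 06:05 + 80 min = 07:25.
Baking ends at 07:25 − 45 min = 06:40.

06:40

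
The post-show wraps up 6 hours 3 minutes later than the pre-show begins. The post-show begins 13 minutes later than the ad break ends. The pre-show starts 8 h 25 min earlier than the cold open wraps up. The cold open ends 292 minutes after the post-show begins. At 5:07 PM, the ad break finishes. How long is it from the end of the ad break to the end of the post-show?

2 h 43 min

The post-show starts at 5:07 PM + 13 min = 5:20 PM.
The cold open ends at 5:20 PM + 292 min = 10:12 PM.
The pre-show starts at 10:12 PM − 505 min = 1:47 PM.
The post-show ends at 1:47 PM + 363 min = 7:50 PM.
From 5:07 PM to 7:50 PM is 2 h 43 min.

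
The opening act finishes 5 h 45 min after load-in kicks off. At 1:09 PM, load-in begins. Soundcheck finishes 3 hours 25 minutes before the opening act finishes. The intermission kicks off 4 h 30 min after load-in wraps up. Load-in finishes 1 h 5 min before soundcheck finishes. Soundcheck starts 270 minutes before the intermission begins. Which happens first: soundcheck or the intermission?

The opening act ends at 1:09 PM + 345 min = 6:54 PM.
Soundcheck ends at 6:54 PM − 205 min = 3:29 PM.
Load-in ends at 3:29 PM − 65 min = 2:24 PM.
The intermission starts at 2:24 PM + 270 min = 6:54 PM.
Soundcheck starts at 6:54 PM − 270 min = 2:24 PM.
Soundcheck starts at 2:24 PM and the intermission starts at 6:54 PM, so soundcheck is first.

soundcheck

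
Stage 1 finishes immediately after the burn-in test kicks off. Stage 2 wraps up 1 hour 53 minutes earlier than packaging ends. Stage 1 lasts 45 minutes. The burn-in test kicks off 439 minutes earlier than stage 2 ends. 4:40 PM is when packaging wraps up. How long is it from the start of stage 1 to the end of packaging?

Stage 2 ends at 4:40 PM − 113 min = 2:47 PM.
The burn-in test starts at 2:47 PM − 439 min = 7:28 AM.
So stage 1 ends at 7:28 AM.
Stage 1 starts at 7:28 AM − 45 min = 6:43 AM.
From 6:43 AM to 4:40 PM is 9 hours 57 minutes.

9 hours 57 minutes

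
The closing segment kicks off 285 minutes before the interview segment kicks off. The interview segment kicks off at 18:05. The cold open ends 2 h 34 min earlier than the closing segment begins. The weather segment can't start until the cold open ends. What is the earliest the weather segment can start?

The closing segment starts at 18:05 − 285 min = 13:20.
The cold open ends at 13:20 − 154 min = 10:46.
The weather segment is bounded by the cold open, so the earliest it can start is 10:46.

10:46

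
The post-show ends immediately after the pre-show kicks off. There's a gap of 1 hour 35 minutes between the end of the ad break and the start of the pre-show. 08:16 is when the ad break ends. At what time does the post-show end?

The pre-show starts at 08:16 + 95 min = 09:51.
So the post-show ends at 09:51.

09:51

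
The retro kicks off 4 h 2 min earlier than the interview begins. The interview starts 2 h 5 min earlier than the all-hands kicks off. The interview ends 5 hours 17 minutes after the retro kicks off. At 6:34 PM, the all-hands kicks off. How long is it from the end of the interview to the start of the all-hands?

The interview starts at 6:34 PM − 125 min = 4:29 PM.
The retro starts at 4:29 PM − 242 min = 12:27 PM.
The interview ends at 12:27 PM + 317 min = 5:44 PM.
From 5:44 PM to 6:34 PM is 50 minutes.

50 minutes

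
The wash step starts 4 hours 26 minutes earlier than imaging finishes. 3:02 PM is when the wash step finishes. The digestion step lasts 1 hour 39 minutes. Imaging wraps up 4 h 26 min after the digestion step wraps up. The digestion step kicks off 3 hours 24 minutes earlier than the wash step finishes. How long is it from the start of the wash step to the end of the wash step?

105 minutes

The digestion step starts at 3:02 PM − 204 min = 11:38 AM.
The digestion step ends at 11:38 AM + 99 min = 1:17 PM.
Imaging ends at 1:17 PM + 266 min = 5:43 PM.
The wash step starts at 5:43 PM − 266 min = 1:17 PM.
From 1:17 PM to 3:02 PM is 105 minutes.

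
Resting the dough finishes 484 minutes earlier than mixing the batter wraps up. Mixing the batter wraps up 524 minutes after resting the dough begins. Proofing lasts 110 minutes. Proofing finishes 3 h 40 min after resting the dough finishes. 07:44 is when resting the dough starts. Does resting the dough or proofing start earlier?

Mixing the batter ends at 07:44 + 524 min = 16:28.
Resting the dough ends at 16:28 − 484 min = 08:24.
Proofing ends at 08:24 + 220 min = 12:04.
Proofing starts at 12:04 − 110 min = 10:14.
Resting the dough starts at 07:44 and proofing starts at 10:14, so resting the dough is first.

resting the dough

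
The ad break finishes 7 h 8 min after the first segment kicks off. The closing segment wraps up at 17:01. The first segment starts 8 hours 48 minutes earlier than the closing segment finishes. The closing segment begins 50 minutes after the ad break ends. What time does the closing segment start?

The first segment starts at 17:01 − 528 min = 08:13.
The ad break ends at 08:13 + 428 min = 15:21.
The closing segment starts at 15:21 + 50 min = 16:11.

16:11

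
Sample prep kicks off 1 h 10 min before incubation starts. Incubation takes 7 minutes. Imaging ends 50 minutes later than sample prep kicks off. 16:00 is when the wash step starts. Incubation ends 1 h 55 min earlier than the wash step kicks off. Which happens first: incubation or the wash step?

incubation

Incubation ends at 16:00 − 115 min = 14:05.
Incubation starts at 14:05 − 7 min = 13:58.
Incubation starts at 13:58 and the wash step starts at 16:00, so incubation is first.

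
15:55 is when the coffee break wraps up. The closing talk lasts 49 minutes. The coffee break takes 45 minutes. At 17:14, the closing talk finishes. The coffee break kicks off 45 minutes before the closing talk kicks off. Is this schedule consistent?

The closing talk starts at 17:14 − 49 min = 16:25.
The coffee break starts at 16:25 − 45 min = 15:40.
The coffee break ends at 15:40 + 45 min = 16:25.
But the coffee break is also said to end at 15:55 — a 30-minute conflict.

No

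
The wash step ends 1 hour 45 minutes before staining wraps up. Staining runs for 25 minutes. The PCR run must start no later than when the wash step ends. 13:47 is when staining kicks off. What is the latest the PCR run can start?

Staining ends at 13:47 + 25 min = 14:12.
The wash step ends at 14:12 − 105 min = 12:27.
The PCR run is bounded by the wash step, so the latest it can start is 12:27.

12:27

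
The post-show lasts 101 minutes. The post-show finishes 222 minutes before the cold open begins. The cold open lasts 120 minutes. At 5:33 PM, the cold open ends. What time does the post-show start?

10:10 AM

The cold open starts at 5:33 PM − 120 min = 3:33 PM.
The post-show ends at 3:33 PM − 222 min = 11:51 AM.
The post-show starts at 11:51 AM − 101 min = 10:10 AM.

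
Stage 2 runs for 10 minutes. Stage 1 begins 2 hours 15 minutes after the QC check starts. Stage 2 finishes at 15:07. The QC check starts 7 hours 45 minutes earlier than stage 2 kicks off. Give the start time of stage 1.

Stage 2 starts at 15:07 − 10 min = 14:57.
The QC check starts at 14:57 − 465 min = 07:12.
Stage 1 starts at 07:12 + 135 min = 09:27.

09:27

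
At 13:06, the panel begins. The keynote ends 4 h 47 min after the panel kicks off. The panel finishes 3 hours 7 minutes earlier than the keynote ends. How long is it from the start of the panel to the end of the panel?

The keynote ends at 13:06 + 287 min = 17:53.
The panel ends at 17:53 − 187 min = 14:46.
From 13:06 to 14:46 is 1 hour 40 minutes.

1 hour 40 minutes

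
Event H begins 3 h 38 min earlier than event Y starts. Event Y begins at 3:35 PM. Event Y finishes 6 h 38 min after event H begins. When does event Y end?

Event H starts at 3:35 PM − 218 min = 11:57 AM.
Event Y ends at 11:57 AM + 398 min = 6:35 PM.

6:35 PM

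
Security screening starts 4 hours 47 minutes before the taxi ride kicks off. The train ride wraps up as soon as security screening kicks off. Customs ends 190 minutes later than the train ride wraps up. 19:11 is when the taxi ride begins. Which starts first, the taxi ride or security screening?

Security screening starts at 19:11 − 287 min = 14:24.
The taxi ride starts at 19:11 and security screening starts at 14:24, so security screening is first.

security screening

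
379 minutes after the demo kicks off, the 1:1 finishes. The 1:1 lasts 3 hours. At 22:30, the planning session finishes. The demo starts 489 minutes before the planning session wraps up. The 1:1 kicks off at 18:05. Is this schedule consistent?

The demo starts at 22:30 − 489 min = 14:21.
The 1:1 ends at 14:21 + 379 min = 20:40.
The 1:1 starts at 20:40 − 180 min = 17:40.
But the 1:1 is also said to start at 18:05 — a 25-minute conflict.

No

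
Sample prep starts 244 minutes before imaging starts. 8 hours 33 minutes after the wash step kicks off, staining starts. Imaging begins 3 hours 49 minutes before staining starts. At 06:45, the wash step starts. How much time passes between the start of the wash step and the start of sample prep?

Staining starts at 06:45 + 513 min = 15:18.
Imaging starts at 15:18 − 229 min = 11:29.
Sample prep starts at 11:29 − 244 min = 07:25.
From 06:45 to 07:25 is 40 minutes.

40 minutes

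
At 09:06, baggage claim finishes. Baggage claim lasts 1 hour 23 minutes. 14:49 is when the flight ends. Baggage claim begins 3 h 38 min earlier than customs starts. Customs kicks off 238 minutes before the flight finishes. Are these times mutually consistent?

No

Customs starts at 14:49 − 238 min = 10:51.
Baggage claim starts at 10:51 − 218 min = 07:13.
Baggage claim ends at 07:13 + 83 min = 08:36.
But baggage claim is also said to end at 09:06 — a 30-minute conflict.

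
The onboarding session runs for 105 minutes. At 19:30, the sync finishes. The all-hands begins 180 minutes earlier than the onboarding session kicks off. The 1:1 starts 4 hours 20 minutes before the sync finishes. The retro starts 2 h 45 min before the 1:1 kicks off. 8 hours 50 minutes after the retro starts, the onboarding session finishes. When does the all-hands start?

16:30

The 1:1 starts at 19:30 − 260 min = 15:10.
The retro starts at 15:10 − 165 min = 12:25.
The onboarding session ends at 12:25 + 530 min = 21:15.
The onboarding session starts at 21:15 − 105 min = 19:30.
The all-hands starts at 19:30 − 180 min = 16:30.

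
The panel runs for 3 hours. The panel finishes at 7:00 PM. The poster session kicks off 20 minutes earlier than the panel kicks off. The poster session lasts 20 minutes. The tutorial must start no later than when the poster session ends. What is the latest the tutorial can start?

The panel starts at 7:00 PM − 180 min = 4:00 PM.
The poster session starts at 4:00 PM − 20 min = 3:40 PM.
The poster session ends at 3:40 PM + 20 min = 4:00 PM.
The tutorial is bounded by the poster session, so the latest it can start is 4:00 PM.

4:00 PM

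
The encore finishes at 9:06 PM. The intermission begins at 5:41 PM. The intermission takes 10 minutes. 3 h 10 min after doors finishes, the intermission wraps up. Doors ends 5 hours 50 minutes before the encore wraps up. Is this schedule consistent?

No

Doors ends at 9:06 PM − 350 min = 3:16 PM.
The intermission ends at 3:16 PM + 190 min = 6:26 PM.
The intermission starts at 6:26 PM − 10 min = 6:16 PM.
But the intermission is also said to start at 5:41 PM — a 35-minute conflict.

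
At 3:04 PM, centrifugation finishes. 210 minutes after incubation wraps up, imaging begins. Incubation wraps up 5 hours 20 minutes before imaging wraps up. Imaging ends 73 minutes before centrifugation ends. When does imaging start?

12:01 PM

Imaging ends at 3:04 PM − 73 min = 1:51 PM.
Incubation ends at 1:51 PM − 320 min = 8:31 AM.
Imaging starts at 8:31 AM + 210 min = 12:01 PM.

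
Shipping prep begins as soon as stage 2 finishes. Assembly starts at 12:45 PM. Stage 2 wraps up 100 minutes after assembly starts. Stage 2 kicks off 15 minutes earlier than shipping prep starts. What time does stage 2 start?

2:10 PM

Stage 2 ends at 12:45 PM + 100 min = 2:25 PM.
So shipping prep starts at 2:25 PM.
Stage 2 starts at 2:25 PM − 15 min = 2:10 PM.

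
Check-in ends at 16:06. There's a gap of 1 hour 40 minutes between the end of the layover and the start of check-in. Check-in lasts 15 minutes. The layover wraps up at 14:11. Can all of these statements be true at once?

Yes

Check-in starts at 14:11 + 100 min = 15:51.
Check-in ends at 15:51 + 15 min = 16:06.
That matches the stated 16:06, so the schedule is consistent.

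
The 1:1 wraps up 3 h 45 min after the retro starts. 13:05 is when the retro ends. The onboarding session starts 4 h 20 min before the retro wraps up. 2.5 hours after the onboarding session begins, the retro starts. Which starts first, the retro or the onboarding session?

The onboarding session starts at 13:05 − 260 min = 08:45.
The retro starts at 08:45 + 150 min = 11:15.
The retro starts at 11:15 and the onboarding session starts at 08:45, so the onboarding session is first.

the onboarding session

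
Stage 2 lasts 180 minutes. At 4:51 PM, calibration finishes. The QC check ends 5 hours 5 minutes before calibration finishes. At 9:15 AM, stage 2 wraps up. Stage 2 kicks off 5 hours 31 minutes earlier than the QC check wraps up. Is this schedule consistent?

Yes

The QC check ends at 4:51 PM − 305 min = 11:46 AM.
Stage 2 starts at 11:46 AM − 331 min = 6:15 AM.
Stage 2 ends at 6:15 AM + 180 min = 9:15 AM.
That matches the stated 9:15 AM, so the schedule is consistent.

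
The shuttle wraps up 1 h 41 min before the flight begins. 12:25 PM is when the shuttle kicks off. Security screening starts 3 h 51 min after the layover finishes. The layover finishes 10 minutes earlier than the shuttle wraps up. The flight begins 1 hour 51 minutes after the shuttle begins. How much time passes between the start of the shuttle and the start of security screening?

231 minutes

The flight starts at 12:25 PM + 111 min = 2:16 PM.
The shuttle ends at 2:16 PM − 101 min = 12:35 PM.
The layover ends at 12:35 PM − 10 min = 12:25 PM.
Security screening starts at 12:25 PM + 231 min = 4:16 PM.
From 12:25 PM to 4:16 PM is 231 minutes.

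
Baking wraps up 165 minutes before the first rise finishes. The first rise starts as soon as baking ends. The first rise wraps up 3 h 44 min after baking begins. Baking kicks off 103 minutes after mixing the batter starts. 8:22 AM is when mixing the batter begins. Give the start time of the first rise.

Baking starts at 8:22 AM + 103 min = 10:05 AM.
The first rise ends at 10:05 AM + 224 min = 1:49 PM.
Baking ends at 1:49 PM − 165 min = 11:04 AM.
So the first rise starts at 11:04 AM.

11:04 AM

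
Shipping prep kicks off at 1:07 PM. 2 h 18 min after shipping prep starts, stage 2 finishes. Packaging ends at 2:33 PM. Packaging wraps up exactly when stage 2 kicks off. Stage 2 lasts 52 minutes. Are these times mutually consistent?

Yes

Stage 2 ends at 1:07 PM + 138 min = 3:25 PM.
Stage 2 starts at 3:25 PM − 52 min = 2:33 PM.
So packaging ends at 2:33 PM.
That matches the stated 2:33 PM, so the schedule is consistent.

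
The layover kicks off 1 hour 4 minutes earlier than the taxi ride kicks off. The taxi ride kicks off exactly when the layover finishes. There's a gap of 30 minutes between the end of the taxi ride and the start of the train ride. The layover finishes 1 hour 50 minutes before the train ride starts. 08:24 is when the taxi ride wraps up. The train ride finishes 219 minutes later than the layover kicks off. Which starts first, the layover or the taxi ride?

The train ride starts at 08:24 + 30 min = 08:54.
The layover ends at 08:54 − 110 min = 07:04.
So the taxi ride starts at 07:04.
The layover starts at 07:04 − 64 min = 06:00.
The layover starts at 06:00 and the taxi ride starts at 07:04, so the layover is first.

the layover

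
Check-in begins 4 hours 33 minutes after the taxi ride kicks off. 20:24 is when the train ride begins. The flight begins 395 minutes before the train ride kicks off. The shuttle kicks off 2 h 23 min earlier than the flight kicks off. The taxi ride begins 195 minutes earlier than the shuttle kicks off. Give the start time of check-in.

12:44

The flight starts at 20:24 − 395 min = 13:49.
The shuttle starts at 13:49 − 143 min = 11:26.
The taxi ride starts at 11:26 − 195 min = 08:11.
Check-in starts at 08:11 + 273 min = 12:44.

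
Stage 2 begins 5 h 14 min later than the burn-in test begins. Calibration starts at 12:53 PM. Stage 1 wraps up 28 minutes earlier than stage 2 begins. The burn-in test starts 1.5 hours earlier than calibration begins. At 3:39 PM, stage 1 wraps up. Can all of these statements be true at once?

The burn-in test starts at 12:53 PM − 90 min = 11:23 AM.
Stage 2 starts at 11:23 AM + 314 min = 4:37 PM.
Stage 1 ends at 4:37 PM − 28 min = 4:09 PM.
But stage 1 is also said to end at 3:39 PM — a 30-minute conflict.

No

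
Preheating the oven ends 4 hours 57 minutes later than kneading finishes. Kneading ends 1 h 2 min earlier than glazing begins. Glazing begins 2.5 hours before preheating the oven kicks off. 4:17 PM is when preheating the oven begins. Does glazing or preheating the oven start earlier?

glazing

Glazing starts at 4:17 PM − 150 min = 1:47 PM.
Glazing starts at 1:47 PM and preheating the oven starts at 4:17 PM, so glazing is first.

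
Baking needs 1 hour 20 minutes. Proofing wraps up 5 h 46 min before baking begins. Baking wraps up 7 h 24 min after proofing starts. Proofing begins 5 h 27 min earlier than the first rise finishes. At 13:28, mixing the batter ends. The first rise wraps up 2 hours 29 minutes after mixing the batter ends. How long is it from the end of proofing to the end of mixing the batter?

2 hours 40 minutes

The first rise ends at 13:28 + 149 min = 15:57.
Proofing starts at 15:57 − 327 min = 10:30.
Baking ends at 10:30 + 444 min = 17:54.
Baking starts at 17:54 − 80 min = 16:34.
Proofing ends at 16:34 − 346 min = 10:48.
From 10:48 to 13:28 is 2 hours 40 minutes.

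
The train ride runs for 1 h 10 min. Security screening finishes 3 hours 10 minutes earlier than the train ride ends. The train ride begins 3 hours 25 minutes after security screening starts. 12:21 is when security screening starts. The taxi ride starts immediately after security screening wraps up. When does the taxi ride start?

13:46

The train ride starts at 12:21 + 205 min = 15:46.
The train ride ends at 15:46 + 70 min = 16:56.
Security screening ends at 16:56 − 190 min = 13:46.
So the taxi ride starts at 13:46.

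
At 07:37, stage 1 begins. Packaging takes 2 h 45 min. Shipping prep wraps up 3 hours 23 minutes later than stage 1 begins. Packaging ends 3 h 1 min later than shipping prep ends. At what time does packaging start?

Shipping prep ends at 07:37 + 203 min = 11:00.
Packaging ends at 11:00 + 181 min = 14:01.
Packaging starts at 14:01 − 165 min = 11:16.

11:16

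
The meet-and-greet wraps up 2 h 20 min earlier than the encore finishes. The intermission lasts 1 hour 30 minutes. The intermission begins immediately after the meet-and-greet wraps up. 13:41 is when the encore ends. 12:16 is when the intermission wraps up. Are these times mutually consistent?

No

The meet-and-greet ends at 13:41 − 140 min = 11:21.
So the intermission starts at 11:21.
The intermission ends at 11:21 + 90 min = 12:51.
But the intermission is also said to end at 12:16 — a 35-minute conflict.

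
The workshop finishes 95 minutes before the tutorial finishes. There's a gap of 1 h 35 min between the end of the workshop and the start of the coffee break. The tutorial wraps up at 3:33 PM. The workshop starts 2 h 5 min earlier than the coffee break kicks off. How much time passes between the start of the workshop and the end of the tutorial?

The workshop ends at 3:33 PM − 95 min = 1:58 PM.
The coffee break starts at 1:58 PM + 95 min = 3:33 PM.
The workshop starts at 3:33 PM − 125 min = 1:28 PM.
From 1:28 PM to 3:33 PM is 125 minutes.

125 minutes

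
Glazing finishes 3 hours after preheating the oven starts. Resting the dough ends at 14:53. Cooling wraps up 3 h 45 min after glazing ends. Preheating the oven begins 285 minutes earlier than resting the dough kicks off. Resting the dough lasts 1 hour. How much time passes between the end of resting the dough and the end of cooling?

60 minutes

Resting the dough starts at 14:53 − 60 min = 13:53.
Preheating the oven starts at 13:53 − 285 min = 09:08.
Glazing ends at 09:08 + 180 min = 12:08.
Cooling ends at 12:08 + 225 min = 15:53.
From 14:53 to 15:53 is 60 minutes.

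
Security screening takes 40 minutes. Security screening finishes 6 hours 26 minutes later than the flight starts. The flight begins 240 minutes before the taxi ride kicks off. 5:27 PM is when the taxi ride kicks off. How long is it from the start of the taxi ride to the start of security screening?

The flight starts at 5:27 PM − 240 min = 1:27 PM.
Security screening ends at 1:27 PM + 386 min = 7:53 PM.
Security screening starts at 7:53 PM − 40 min = 7:13 PM.
From 5:27 PM to 7:13 PM is 106 minutes.

106 minutes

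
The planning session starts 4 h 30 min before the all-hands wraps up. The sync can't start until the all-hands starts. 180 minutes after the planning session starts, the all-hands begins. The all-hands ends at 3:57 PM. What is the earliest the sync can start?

The planning session starts at 3:57 PM − 270 min = 11:27 AM.
The all-hands starts at 11:27 AM + 180 min = 2:27 PM.
The sync is bounded by the all-hands, so the earliest it can start is 2:27 PM.

2:27 PM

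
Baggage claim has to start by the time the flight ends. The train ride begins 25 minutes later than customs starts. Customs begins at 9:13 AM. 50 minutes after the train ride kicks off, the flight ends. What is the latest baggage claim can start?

The train ride starts at 9:13 AM + 25 min = 9:38 AM.
The flight ends at 9:38 AM + 50 min = 10:28 AM.
Baggage claim is bounded by the flight, so the latest it can start is 10:28 AM.

10:28 AM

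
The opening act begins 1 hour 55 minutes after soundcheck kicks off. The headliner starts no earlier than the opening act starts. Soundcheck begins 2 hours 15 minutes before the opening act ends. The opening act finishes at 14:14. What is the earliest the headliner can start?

13:54

Soundcheck starts at 14:14 − 135 min = 11:59.
The opening act starts at 11:59 + 115 min = 13:54.
The headliner is bounded by the opening act, so the earliest it can start is 13:54.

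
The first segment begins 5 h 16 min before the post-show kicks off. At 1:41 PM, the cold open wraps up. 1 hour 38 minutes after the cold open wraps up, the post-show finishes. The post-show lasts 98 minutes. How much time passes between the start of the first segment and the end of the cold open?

5 hours 16 minutes

The post-show ends at 1:41 PM + 98 min = 3:19 PM.
The post-show starts at 3:19 PM − 98 min = 1:41 PM.
The first segment starts at 1:41 PM − 316 min = 8:25 AM.
From 8:25 AM to 1:41 PM is 5 hours 16 minutes.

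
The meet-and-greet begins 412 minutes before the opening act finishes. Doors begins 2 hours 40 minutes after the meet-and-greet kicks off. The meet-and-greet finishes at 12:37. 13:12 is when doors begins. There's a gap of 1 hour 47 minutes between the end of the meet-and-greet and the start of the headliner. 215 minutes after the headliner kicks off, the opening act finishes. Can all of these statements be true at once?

No

The headliner starts at 12:37 + 107 min = 14:24.
The opening act ends at 14:24 + 215 min = 17:59.
The meet-and-greet starts at 17:59 − 412 min = 11:07.
Doors starts at 11:07 + 160 min = 13:47.
But doors is also said to start at 13:12 — a 35-minute conflict.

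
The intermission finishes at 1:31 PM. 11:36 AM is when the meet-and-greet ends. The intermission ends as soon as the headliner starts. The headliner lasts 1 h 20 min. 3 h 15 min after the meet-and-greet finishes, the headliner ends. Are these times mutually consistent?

Yes

The headliner ends at 11:36 AM + 195 min = 2:51 PM.
The headliner starts at 2:51 PM − 80 min = 1:31 PM.
So the intermission ends at 1:31 PM.
That matches the stated 1:31 PM, so the schedule is consistent.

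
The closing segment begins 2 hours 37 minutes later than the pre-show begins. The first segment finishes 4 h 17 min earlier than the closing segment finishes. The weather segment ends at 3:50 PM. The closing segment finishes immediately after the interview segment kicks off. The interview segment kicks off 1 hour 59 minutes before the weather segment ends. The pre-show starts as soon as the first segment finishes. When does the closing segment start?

The interview segment starts at 3:50 PM − 119 min = 1:51 PM.
So the closing segment ends at 1:51 PM.
The first segment ends at 1:51 PM − 257 min = 9:34 AM.
So the pre-show starts at 9:34 AM.
The closing segment starts at 9:34 AM + 157 min = 12:11 PM.

12:11 PM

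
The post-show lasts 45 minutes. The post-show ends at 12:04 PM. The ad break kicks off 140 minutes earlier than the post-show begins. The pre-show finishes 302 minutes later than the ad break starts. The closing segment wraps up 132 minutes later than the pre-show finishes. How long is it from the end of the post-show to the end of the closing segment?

The post-show starts at 12:04 PM − 45 min = 11:19 AM.
The ad break starts at 11:19 AM − 140 min = 8:59 AM.
The pre-show ends at 8:59 AM + 302 min = 2:01 PM.
The closing segment ends at 2:01 PM + 132 min = 4:13 PM.
From 12:04 PM to 4:13 PM is 249 minutes.

249 minutes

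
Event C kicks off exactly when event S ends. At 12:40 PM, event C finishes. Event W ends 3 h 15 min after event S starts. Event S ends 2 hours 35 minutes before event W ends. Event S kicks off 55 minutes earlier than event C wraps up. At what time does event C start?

Event S starts at 12:40 PM − 55 min = 11:45 AM.
Event W ends at 11:45 AM + 195 min = 3:00 PM.
Event S ends at 3:00 PM − 155 min = 12:25 PM.
So event C starts at 12:25 PM.

12:25 PM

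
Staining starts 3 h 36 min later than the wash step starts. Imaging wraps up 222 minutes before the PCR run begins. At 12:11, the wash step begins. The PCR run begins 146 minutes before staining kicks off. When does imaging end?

Staining starts at 12:11 + 216 min = 15:47.
The PCR run starts at 15:47 − 146 min = 13:21.
Imaging ends at 13:21 − 222 min = 09:39.

09:39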